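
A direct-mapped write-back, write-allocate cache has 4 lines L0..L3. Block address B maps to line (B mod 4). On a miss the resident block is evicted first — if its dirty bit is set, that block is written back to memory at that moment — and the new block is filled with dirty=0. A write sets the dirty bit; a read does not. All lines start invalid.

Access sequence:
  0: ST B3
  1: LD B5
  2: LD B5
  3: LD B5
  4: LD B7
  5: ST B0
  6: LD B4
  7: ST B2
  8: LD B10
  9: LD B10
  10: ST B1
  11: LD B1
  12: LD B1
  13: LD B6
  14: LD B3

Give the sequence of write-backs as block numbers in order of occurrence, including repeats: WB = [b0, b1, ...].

WB = [3, 0, 2]

0: W B3 → L3 miss [D]
1: R B5 → L1 miss [-]
2: R B5 → L1 hit [-]
3: R B5 → L1 hit [-]
4: R B7 → L3 miss wb→B3 [-]
5: W B0 → L0 miss [D]
6: R B4 → L0 miss wb→B0 [-]
7: W B2 → L2 miss [D]
8: R B10 → L2 miss wb→B2 [-]
9: R B10 → L2 hit [-]
10: W B1 → L1 miss [D]
11: R B1 → L1 hit [D]
12: R B1 → L1 hit [D]
13: R B6 → L2 miss [-]
14: R B3 → L3 miss [-]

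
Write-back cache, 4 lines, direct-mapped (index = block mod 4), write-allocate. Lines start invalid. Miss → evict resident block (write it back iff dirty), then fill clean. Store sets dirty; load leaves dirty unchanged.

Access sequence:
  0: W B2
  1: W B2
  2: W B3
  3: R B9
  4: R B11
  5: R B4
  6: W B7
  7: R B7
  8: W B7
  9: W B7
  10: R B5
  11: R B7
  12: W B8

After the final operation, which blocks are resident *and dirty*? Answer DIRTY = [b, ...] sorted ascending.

DIRTY = [2, 7, 8]

0: W B2 -> L2 miss  d=D]
1: W B2 -> L2 hit  d=D]
2: W B3 -> L3 miss  d=D]
3: R B9 -> L1 miss  d=-]
4: R B11 -> L3 miss wb->B3  d=-]
5: R B4 -> L0 miss  d=-]
6: W B7 -> L3 miss  d=D]
7: R B7 -> L3 hit  d=D]
8: W B7 -> L3 hit  d=D]
9: W B7 -> L3 hit  d=D]
10: R B5 -> L1 miss  d=-]
11: R B7 -> L3 hit  d=D]
12: W B8 -> L0 miss  d=D]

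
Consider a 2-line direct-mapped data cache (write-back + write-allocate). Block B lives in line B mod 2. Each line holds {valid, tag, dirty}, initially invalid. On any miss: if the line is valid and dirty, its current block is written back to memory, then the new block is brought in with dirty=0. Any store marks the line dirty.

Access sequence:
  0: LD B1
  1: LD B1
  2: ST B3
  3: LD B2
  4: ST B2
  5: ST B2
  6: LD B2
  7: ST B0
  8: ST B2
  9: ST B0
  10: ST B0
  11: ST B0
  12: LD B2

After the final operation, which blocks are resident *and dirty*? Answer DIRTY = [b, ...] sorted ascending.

DIRTY = [3]

  0 | R B1 → L1 miss [-]
  1 | R B1 → L1 hit [-]
  2 | W B3 → L1 miss [D]
  3 | R B2 → L0 miss [-]
  4 | W B2 → L0 hit [D]
  5 | W B2 → L0 hit [D]
  6 | R B2 → L0 hit [D]
  7 | W B0 → L0 miss wb→B2 [D]
  8 | W B2 → L0 miss wb→B0 [D]
  9 | W B0 → L0 miss wb→B2 [D]
  10 | W B0 → L0 hit [D]
  11 | W B0 → L0 hit [D]
  12 | R B2 → L0 miss wb→B0 [-]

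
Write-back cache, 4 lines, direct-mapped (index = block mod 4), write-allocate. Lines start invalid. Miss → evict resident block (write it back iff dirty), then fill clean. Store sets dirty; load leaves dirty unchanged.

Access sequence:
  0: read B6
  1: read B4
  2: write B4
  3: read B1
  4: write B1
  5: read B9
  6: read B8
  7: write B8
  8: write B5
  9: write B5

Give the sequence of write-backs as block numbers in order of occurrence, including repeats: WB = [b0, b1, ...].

WB = [1, 4]

0: R B6 -> L2 miss  d=-]
1: R B4 -> L0 miss  d=-]
2: W B4 -> L0 hit  d=D]
3: R B1 -> L1 miss  d=-]
4: W B1 -> L1 hit  d=D]
5: R B9 -> L1 miss wb->B1  d=-]
6: R B8 -> L0 miss wb->B4  d=-]
7: W B8 -> L0 hit  d=D]
8: W B5 -> L1 miss  d=D]
9: W B5 -> L1 hit  d=D]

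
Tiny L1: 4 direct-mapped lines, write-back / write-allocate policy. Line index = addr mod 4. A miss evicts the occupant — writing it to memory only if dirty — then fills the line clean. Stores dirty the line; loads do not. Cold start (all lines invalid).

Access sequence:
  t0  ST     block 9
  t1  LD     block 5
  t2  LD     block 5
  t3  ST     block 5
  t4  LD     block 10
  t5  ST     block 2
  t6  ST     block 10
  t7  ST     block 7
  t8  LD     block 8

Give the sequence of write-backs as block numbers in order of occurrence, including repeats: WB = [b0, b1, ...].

0: W B9 -> L1 miss  d=D]
1: R B5 -> L1 miss wb->B9  d=-]
2: R B5 -> L1 hit  d=-]
3: W B5 -> L1 hit  d=D]
4: R B10 -> L2 miss  d=-]
5: W B2 -> L2 miss  d=D]
6: W B10 -> L2 miss wb->B2  d=D]
7: W B7 -> L3 miss  d=D]
8: R B8 -> L0 miss  d=-]

WB = [9, 2]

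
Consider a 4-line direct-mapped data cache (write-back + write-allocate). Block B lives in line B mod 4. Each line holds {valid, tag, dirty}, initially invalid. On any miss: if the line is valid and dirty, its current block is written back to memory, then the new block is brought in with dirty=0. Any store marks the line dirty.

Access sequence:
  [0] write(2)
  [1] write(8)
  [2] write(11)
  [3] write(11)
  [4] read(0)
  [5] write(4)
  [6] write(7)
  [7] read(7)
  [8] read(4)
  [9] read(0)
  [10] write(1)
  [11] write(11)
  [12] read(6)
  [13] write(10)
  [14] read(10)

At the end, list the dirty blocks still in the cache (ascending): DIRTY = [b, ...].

  0 | W B2 → L2 miss [D]
  1 | W B8 → L0 miss [D]
  2 | W B11 → L3 miss [D]
  3 | W B11 → L3 hit [D]
  4 | R B0 → L0 miss wb→B8 [-]
  5 | W B4 → L0 miss [D]
  6 | W B7 → L3 miss wb→B11 [D]
  7 | R B7 → L3 hit [D]
  8 | R B4 → L0 hit [D]
  9 | R B0 → L0 miss wb→B4 [-]
  10 | W B1 → L1 miss [D]
  11 | W B11 → L3 miss wb→B7 [D]
  12 | R B6 → L2 miss wb→B2 [-]
  13 | W B10 → L2 miss [D]
  14 | R B10 → L2 hit [D]

DIRTY = [1, 10, 11]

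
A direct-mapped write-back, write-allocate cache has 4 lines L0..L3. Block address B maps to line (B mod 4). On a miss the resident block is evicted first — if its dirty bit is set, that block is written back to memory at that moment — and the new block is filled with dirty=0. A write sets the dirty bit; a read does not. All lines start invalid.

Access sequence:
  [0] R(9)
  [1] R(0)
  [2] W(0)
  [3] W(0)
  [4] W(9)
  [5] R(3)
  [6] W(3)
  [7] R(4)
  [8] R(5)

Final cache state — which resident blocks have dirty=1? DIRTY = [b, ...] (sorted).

DIRTY = [3]

0: R B9 → L1 miss [-]
1: R B0 → L0 miss [-]
2: W B0 → L0 hit [D]
3: W B0 → L0 hit [D]
4: W B9 → L1 hit [D]
5: R B3 → L3 miss [-]
6: W B3 → L3 hit [D]
7: R B4 → L0 miss wb→B0 [-]
8: R B5 → L1 miss wb→B9 [-]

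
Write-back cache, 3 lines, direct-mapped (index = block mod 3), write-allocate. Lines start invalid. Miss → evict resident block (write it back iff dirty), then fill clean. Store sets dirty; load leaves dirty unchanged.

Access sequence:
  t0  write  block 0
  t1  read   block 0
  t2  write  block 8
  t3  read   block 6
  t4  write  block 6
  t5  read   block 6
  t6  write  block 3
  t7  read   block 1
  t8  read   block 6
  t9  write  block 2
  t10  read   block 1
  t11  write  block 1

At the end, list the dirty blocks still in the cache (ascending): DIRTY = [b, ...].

DIRTY = [1, 2]

0: W B0 → L0 miss [D]
1: R B0 → L0 hit [D]
2: W B8 → L2 miss [D]
3: R B6 → L0 miss wb→B0 [-]
4: W B6 → L0 hit [D]
5: R B6 → L0 hit [D]
6: W B3 → L0 miss wb→B6 [D]
7: R B1 → L1 miss [-]
8: R B6 → L0 miss wb→B3 [-]
9: W B2 → L2 miss wb→B8 [D]
10: R B1 → L1 hit [-]
11: W B1 → L1 hit [D]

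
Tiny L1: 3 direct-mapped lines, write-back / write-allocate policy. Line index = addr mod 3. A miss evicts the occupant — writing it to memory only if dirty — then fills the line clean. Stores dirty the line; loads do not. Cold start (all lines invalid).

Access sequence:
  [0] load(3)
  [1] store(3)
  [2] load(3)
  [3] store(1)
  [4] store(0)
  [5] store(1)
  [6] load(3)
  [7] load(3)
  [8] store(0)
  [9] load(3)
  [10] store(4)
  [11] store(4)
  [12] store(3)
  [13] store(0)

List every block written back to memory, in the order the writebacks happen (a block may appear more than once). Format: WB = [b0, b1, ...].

0: R B3 → L0 miss [-]
1: W B3 → L0 hit [D]
2: R B3 → L0 hit [D]
3: W B1 → L1 miss [D]
4: W B0 → L0 miss wb→B3 [D]
5: W B1 → L1 hit [D]
6: R B3 → L0 miss wb→B0 [-]
7: R B3 → L0 hit [-]
8: W B0 → L0 miss [D]
9: R B3 → L0 miss wb→B0 [-]
10: W B4 → L1 miss wb→B1 [D]
11: W B4 → L1 hit [D]
12: W B3 → L0 hit [D]
13: W B0 → L0 miss wb→B3 [D]

WB = [3, 0, 0, 1, 3]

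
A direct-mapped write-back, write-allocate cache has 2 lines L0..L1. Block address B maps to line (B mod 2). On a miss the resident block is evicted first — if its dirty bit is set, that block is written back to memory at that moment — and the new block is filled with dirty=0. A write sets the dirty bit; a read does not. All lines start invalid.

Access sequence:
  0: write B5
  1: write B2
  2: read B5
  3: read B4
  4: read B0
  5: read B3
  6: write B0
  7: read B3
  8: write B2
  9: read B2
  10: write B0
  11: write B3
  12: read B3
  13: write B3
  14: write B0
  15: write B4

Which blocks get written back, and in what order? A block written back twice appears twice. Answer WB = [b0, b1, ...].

WB = [2, 5, 0, 2, 0]

0: W B5 → L1 miss [D]
1: W B2 → L0 miss [D]
2: R B5 → L1 hit [D]
3: R B4 → L0 miss wb→B2 [-]
4: R B0 → L0 miss [-]
5: R B3 → L1 miss wb→B5 [-]
6: W B0 → L0 hit [D]
7: R B3 → L1 hit [-]
8: W B2 → L0 miss wb→B0 [D]
9: R B2 → L0 hit [D]
10: W B0 → L0 miss wb→B2 [D]
11: W B3 → L1 hit [D]
12: R B3 → L1 hit [D]
13: W B3 → L1 hit [D]
14: W B0 → L0 hit [D]
15: W B4 → L0 miss wb→B0 [D]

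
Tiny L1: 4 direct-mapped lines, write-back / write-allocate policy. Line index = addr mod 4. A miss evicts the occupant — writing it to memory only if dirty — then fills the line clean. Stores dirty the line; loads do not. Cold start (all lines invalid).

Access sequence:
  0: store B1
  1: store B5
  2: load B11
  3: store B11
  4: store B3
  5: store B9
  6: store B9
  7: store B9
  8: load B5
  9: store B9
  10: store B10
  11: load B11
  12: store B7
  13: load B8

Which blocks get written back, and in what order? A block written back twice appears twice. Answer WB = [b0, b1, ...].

0: W B1 -> L1 miss  d=D]
1: W B5 -> L1 miss wb->B1  d=D]
2: R B11 -> L3 miss  d=-]
3: W B11 -> L3 hit  d=D]
4: W B3 -> L3 miss wb->B11  d=D]
5: W B9 -> L1 miss wb->B5  d=D]
6: W B9 -> L1 hit  d=D]
7: W B9 -> L1 hit  d=D]
8: R B5 -> L1 miss wb->B9  d=-]
9: W B9 -> L1 miss  d=D]
10: W B10 -> L2 miss  d=D]
11: R B11 -> L3 miss wb->B3  d=-]
12: W B7 -> L3 miss  d=D]
13: R B8 -> L0 miss  d=-]

WB = [1, 11, 5, 9, 3]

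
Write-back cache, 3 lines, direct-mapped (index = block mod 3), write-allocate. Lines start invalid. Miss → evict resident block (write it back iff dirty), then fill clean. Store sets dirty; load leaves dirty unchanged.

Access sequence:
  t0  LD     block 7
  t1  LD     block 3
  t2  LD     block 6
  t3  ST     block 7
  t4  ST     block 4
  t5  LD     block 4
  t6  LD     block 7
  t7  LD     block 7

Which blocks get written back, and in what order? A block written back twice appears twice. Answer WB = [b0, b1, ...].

  0 | R B7 → L1 miss [-]
  1 | R B3 → L0 miss [-]
  2 | R B6 → L0 miss [-]
  3 | W B7 → L1 hit [D]
  4 | W B4 → L1 miss wb→B7 [D]
  5 | R B4 → L1 hit [D]
  6 | R B7 → L1 miss wb→B4 [-]
  7 | R B7 → L1 hit [-]

WB = [7, 4]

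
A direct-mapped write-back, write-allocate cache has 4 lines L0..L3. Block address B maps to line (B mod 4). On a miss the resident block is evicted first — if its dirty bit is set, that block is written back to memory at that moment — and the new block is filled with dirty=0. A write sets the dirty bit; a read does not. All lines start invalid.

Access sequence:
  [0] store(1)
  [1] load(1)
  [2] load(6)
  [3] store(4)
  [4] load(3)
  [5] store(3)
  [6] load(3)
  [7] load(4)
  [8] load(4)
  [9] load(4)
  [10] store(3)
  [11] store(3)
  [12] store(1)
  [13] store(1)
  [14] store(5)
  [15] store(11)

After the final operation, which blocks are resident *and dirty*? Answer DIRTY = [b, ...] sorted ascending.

0: W B1 -> L1 miss  d=D]
1: R B1 -> L1 hit  d=D]
2: R B6 -> L2 miss  d=-]
3: W B4 -> L0 miss  d=D]
4: R B3 -> L3 miss  d=-]
5: W B3 -> L3 hit  d=D]
6: R B3 -> L3 hit  d=D]
7: R B4 -> L0 hit  d=D]
8: R B4 -> L0 hit  d=D]
9: R B4 -> L0 hit  d=D]
10: W B3 -> L3 hit  d=D]
11: W B3 -> L3 hit  d=D]
12: W B1 -> L1 hit  d=D]
13: W B1 -> L1 hit  d=D]
14: W B5 -> L1 miss wb->B1  d=D]
15: W B11 -> L3 miss wb->B3  d=D]

DIRTY = [4, 5, 11]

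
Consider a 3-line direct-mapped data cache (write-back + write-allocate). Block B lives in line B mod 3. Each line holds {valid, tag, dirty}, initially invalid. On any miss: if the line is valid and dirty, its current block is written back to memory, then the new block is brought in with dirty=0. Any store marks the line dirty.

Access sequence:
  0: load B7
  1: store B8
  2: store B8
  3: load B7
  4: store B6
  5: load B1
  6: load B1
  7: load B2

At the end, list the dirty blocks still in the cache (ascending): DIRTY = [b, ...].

  0 | R B7 → L1 miss [-]
  1 | W B8 → L2 miss [D]
  2 | W B8 → L2 hit [D]
  3 | R B7 → L1 hit [-]
  4 | W B6 → L0 miss [D]
  5 | R B1 → L1 miss [-]
  6 | R B1 → L1 hit [-]
  7 | R B2 → L2 miss wb→B8 [-]

DIRTY = [6]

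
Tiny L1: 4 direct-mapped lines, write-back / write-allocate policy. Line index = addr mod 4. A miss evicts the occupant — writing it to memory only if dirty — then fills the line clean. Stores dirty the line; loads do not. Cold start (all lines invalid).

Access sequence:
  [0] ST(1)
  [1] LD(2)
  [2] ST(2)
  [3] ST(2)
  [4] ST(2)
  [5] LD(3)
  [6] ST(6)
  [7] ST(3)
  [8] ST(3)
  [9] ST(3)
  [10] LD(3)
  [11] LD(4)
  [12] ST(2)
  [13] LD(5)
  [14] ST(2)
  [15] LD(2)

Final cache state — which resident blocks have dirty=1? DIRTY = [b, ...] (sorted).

DIRTY = [2, 3]

  0 | W B1 → L1 miss [D]
  1 | R B2 → L2 miss [-]
  2 | W B2 → L2 hit [D]
  3 | W B2 → L2 hit [D]
  4 | W B2 → L2 hit [D]
  5 | R B3 → L3 miss [-]
  6 | W B6 → L2 miss wb→B2 [D]
  7 | W B3 → L3 hit [D]
  8 | W B3 → L3 hit [D]
  9 | W B3 → L3 hit [D]
  10 | R B3 → L3 hit [D]
  11 | R B4 → L0 miss [-]
  12 | W B2 → L2 miss wb→B6 [D]
  13 | R B5 → L1 miss wb→B1 [-]
  14 | W B2 → L2 hit [D]
  15 | R B2 → L2 hit [D]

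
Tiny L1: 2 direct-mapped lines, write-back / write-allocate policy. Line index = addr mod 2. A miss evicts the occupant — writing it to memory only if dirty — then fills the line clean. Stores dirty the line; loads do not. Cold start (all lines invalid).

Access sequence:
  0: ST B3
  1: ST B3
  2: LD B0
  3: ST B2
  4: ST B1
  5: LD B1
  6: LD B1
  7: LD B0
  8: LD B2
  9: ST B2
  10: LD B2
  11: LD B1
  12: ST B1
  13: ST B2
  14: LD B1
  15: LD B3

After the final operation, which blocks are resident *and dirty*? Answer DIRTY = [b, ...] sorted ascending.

  0 | W B3 → L1 miss [D]
  1 | W B3 → L1 hit [D]
  2 | R B0 → L0 miss [-]
  3 | W B2 → L0 miss [D]
  4 | W B1 → L1 miss wb→B3 [D]
  5 | R B1 → L1 hit [D]
  6 | R B1 → L1 hit [D]
  7 | R B0 → L0 miss wb→B2 [-]
  8 | R B2 → L0 miss [-]
  9 | W B2 → L0 hit [D]
  10 | R B2 → L0 hit [D]
  11 | R B1 → L1 hit [D]
  12 | W B1 → L1 hit [D]
  13 | W B2 → L0 hit [D]
  14 | R B1 → L1 hit [D]
  15 | R B3 → L1 miss wb→B1 [-]

DIRTY = [2]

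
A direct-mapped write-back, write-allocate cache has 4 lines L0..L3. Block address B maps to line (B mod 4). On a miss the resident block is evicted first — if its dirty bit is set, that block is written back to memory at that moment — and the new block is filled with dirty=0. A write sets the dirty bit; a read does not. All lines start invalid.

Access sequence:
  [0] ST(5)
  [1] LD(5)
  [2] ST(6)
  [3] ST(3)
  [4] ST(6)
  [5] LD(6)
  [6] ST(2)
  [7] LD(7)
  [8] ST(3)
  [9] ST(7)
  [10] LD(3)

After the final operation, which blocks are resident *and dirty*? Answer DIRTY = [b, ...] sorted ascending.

DIRTY = [2, 5]

  0 | W B5 → L1 miss [D]
  1 | R B5 → L1 hit [D]
  2 | W B6 → L2 miss [D]
  3 | W B3 → L3 miss [D]
  4 | W B6 → L2 hit [D]
  5 | R B6 → L2 hit [D]
  6 | W B2 → L2 miss wb→B6 [D]
  7 | R B7 → L3 miss wb→B3 [-]
  8 | W B3 → L3 miss [D]
  9 | W B7 → L3 miss wb→B3 [D]
  10 | R B3 → L3 miss wb→B7 [-]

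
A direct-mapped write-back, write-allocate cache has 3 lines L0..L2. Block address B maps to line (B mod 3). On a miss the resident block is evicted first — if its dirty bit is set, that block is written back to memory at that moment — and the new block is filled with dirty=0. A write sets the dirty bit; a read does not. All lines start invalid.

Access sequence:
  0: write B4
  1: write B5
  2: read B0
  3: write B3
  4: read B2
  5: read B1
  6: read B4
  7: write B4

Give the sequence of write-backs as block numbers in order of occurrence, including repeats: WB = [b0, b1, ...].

0: W B4 → L1 miss [D]
1: W B5 → L2 miss [D]
2: R B0 → L0 miss [-]
3: W B3 → L0 miss [D]
4: R B2 → L2 miss wb→B5 [-]
5: R B1 → L1 miss wb→B4 [-]
6: R B4 → L1 miss [-]
7: W B4 → L1 hit [D]

WB = [5, 4]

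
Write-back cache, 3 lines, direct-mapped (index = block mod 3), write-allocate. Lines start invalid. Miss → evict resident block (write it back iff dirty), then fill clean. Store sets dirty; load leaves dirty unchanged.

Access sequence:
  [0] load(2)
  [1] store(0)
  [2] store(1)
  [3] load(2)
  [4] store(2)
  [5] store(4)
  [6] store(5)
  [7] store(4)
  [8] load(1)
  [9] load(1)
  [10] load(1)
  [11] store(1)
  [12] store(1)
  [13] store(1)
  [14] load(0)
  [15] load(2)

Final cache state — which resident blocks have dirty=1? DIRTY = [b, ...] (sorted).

0: R B2 -> L2 miss  d=-]
1: W B0 -> L0 miss  d=D]
2: W B1 -> L1 miss  d=D]
3: R B2 -> L2 hit  d=-]
4: W B2 -> L2 hit  d=D]
5: W B4 -> L1 miss wb->B1  d=D]
6: W B5 -> L2 miss wb->B2  d=D]
7: W B4 -> L1 hit  d=D]
8: R B1 -> L1 miss wb->B4  d=-]
9: R B1 -> L1 hit  d=-]
10: R B1 -> L1 hit  d=-]
11: W B1 -> L1 hit  d=D]
12: W B1 -> L1 hit  d=D]
13: W B1 -> L1 hit  d=D]
14: R B0 -> L0 hit  d=D]
15: R B2 -> L2 miss wb->B5  d=-]

DIRTY = [0, 1]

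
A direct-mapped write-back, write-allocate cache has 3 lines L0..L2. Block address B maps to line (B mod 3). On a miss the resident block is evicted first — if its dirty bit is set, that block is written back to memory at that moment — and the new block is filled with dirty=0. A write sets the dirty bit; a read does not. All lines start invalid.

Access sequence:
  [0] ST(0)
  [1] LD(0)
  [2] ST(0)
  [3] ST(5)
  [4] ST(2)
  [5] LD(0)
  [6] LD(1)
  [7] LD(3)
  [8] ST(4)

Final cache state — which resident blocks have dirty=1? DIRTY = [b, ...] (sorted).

DIRTY = [2, 4]

  0 | W B0 → L0 miss [D]
  1 | R B0 → L0 hit [D]
  2 | W B0 → L0 hit [D]
  3 | W B5 → L2 miss [D]
  4 | W B2 → L2 miss wb→B5 [D]
  5 | R B0 → L0 hit [D]
  6 | R B1 → L1 miss [-]
  7 | R B3 → L0 miss wb→B0 [-]
  8 | W B4 → L1 miss [D]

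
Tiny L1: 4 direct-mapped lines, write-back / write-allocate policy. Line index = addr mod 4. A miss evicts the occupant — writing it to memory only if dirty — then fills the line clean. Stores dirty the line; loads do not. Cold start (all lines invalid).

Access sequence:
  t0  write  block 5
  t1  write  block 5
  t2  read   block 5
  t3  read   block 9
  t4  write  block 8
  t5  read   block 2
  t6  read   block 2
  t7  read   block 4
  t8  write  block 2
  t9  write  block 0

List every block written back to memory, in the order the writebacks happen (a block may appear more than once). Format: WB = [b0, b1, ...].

0: W B5 -> L1 miss  d=D]
1: W B5 -> L1 hit  d=D]
2: R B5 -> L1 hit  d=D]
3: R B9 -> L1 miss wb->B5  d=-]
4: W B8 -> L0 miss  d=D]
5: R B2 -> L2 miss  d=-]
6: R B2 -> L2 hit  d=-]
7: R B4 -> L0 miss wb->B8  d=-]
8: W B2 -> L2 hit  d=D]
9: W B0 -> L0 miss  d=D]

WB = [5, 8]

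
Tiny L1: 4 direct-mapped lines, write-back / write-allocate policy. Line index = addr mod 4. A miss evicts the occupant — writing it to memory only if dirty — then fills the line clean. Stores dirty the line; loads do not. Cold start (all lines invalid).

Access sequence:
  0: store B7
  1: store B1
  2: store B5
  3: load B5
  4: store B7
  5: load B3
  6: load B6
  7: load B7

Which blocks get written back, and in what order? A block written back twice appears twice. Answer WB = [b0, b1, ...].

WB = [1, 7]

0: W B7 → L3 miss [D]
1: W B1 → L1 miss [D]
2: W B5 → L1 miss wb→B1 [D]
3: R B5 → L1 hit [D]
4: W B7 → L3 hit [D]
5: R B3 → L3 miss wb→B7 [-]
6: R B6 → L2 miss [-]
7: R B7 → L3 miss [-]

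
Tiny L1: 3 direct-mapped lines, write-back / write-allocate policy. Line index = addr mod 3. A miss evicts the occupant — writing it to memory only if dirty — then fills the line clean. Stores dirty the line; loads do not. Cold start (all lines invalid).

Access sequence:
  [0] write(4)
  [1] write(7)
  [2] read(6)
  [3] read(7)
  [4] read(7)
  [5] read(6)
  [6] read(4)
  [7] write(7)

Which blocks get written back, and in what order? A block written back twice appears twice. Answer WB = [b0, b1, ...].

0: W B4 → L1 miss [D]
1: W B7 → L1 miss wb→B4 [D]
2: R B6 → L0 miss [-]
3: R B7 → L1 hit [D]
4: R B7 → L1 hit [D]
5: R B6 → L0 hit [-]
6: R B4 → L1 miss wb→B7 [-]
7: W B7 → L1 miss [D]

WB = [4, 7]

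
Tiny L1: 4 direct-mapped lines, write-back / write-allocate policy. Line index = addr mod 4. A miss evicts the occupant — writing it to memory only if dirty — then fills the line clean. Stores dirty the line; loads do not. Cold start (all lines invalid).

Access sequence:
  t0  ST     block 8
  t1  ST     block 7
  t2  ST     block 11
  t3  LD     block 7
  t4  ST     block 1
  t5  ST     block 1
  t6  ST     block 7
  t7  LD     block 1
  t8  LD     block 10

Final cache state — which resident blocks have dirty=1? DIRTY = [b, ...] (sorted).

0: W B8 -> L0 miss  d=D]
1: W B7 -> L3 miss  d=D]
2: W B11 -> L3 miss wb->B7  d=D]
3: R B7 -> L3 miss wb->B11  d=-]
4: W B1 -> L1 miss  d=D]
5: W B1 -> L1 hit  d=D]
6: W B7 -> L3 hit  d=D]
7: R B1 -> L1 hit  d=D]
8: R B10 -> L2 miss  d=-]

DIRTY = [1, 7, 8]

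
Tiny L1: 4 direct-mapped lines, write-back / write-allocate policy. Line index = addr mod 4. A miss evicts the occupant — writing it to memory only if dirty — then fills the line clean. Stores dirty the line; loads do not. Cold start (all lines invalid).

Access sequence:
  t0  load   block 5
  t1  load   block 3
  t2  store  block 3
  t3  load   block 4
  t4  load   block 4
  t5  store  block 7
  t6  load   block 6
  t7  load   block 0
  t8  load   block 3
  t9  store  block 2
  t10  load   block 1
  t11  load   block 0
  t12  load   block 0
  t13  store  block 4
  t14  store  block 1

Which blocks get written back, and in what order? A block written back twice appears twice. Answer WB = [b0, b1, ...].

WB = [3, 7]

0: R B5 → L1 miss [-]
1: R B3 → L3 miss [-]
2: W B3 → L3 hit [D]
3: R B4 → L0 miss [-]
4: R B4 → L0 hit [-]
5: W B7 → L3 miss wb→B3 [D]
6: R B6 → L2 miss [-]
7: R B0 → L0 miss [-]
8: R B3 → L3 miss wb→B7 [-]
9: W B2 → L2 miss [D]
10: R B1 → L1 miss [-]
11: R B0 → L0 hit [-]
12: R B0 → L0 hit [-]
13: W B4 → L0 miss [D]
14: W B1 → L1 hit [D]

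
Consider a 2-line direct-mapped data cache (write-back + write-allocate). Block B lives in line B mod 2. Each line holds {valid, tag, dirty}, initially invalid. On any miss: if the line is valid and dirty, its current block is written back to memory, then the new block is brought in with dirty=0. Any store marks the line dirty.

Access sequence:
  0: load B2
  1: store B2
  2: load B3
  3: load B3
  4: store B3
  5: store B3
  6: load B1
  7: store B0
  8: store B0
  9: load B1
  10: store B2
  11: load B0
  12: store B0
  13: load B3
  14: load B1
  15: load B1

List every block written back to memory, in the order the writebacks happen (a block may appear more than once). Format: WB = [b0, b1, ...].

0: R B2 -> L0 miss  d=-]
1: W B2 -> L0 hit  d=D]
2: R B3 -> L1 miss  d=-]
3: R B3 -> L1 hit  d=-]
4: W B3 -> L1 hit  d=D]
5: W B3 -> L1 hit  d=D]
6: R B1 -> L1 miss wb->B3  d=-]
7: W B0 -> L0 miss wb->B2  d=D]
8: W B0 -> L0 hit  d=D]
9: R B1 -> L1 hit  d=-]
10: W B2 -> L0 miss wb->B0  d=D]
11: R B0 -> L0 miss wb->B2  d=-]
12: W B0 -> L0 hit  d=D]
13: R B3 -> L1 miss  d=-]
14: R B1 -> L1 miss  d=-]
15: R B1 -> L1 hit  d=-]

WB = [3, 2, 0, 2]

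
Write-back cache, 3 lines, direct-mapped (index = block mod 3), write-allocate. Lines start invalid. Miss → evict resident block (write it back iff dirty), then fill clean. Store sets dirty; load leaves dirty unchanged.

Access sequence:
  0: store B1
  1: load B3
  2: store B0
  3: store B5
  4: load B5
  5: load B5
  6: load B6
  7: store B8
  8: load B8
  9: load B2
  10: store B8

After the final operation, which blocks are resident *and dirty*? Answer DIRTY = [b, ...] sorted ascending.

DIRTY = [1, 8]

0: W B1 -> L1 miss  d=D]
1: R B3 -> L0 miss  d=-]
2: W B0 -> L0 miss  d=D]
3: W B5 -> L2 miss  d=D]
4: R B5 -> L2 hit  d=D]
5: R B5 -> L2 hit  d=D]
6: R B6 -> L0 miss wb->B0  d=-]
7: W B8 -> L2 miss wb->B5  d=D]
8: R B8 -> L2 hit  d=D]
9: R B2 -> L2 miss wb->B8  d=-]
10: W B8 -> L2 miss  d=D]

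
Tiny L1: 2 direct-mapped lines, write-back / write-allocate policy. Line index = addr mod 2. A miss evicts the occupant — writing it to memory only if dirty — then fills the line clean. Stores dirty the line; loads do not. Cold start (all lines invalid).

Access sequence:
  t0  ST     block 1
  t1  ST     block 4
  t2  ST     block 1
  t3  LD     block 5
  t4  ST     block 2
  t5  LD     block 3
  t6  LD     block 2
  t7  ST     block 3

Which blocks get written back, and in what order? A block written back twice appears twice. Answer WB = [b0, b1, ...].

WB = [1, 4]

0: W B1 → L1 miss [D]
1: W B4 → L0 miss [D]
2: W B1 → L1 hit [D]
3: R B5 → L1 miss wb→B1 [-]
4: W B2 → L0 miss wb→B4 [D]
5: R B3 → L1 miss [-]
6: R B2 → L0 hit [D]
7: W B3 → L1 hit [D]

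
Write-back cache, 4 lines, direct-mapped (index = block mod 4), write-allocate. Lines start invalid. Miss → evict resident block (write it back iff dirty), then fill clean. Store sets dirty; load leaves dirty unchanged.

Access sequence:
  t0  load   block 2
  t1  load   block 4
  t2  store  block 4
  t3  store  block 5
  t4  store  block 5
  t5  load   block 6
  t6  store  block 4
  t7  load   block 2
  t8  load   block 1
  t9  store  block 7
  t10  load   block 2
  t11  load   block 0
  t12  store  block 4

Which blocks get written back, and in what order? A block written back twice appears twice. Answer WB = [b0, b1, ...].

WB = [5, 4]

  0 | R B2 → L2 miss [-]
  1 | R B4 → L0 miss [-]
  2 | W B4 → L0 hit [D]
  3 | W B5 → L1 miss [D]
  4 | W B5 → L1 hit [D]
  5 | R B6 → L2 miss [-]
  6 | W B4 → L0 hit [D]
  7 | R B2 → L2 miss [-]
  8 | R B1 → L1 miss wb→B5 [-]
  9 | W B7 → L3 miss [D]
  10 | R B2 → L2 hit [-]
  11 | R B0 → L0 miss wb→B4 [-]
  12 | W B4 → L0 miss [D]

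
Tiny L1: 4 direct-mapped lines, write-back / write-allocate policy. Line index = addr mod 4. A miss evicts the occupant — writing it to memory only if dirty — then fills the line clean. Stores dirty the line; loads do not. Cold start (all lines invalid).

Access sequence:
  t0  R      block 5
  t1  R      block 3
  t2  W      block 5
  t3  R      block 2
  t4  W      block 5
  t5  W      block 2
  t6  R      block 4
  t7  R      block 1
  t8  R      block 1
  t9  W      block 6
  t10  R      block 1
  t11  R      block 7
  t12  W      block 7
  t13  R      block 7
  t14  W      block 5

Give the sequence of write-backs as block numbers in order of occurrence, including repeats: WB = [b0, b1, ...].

0: R B5 -> L1 miss  d=-]
1: R B3 -> L3 miss  d=-]
2: W B5 -> L1 hit  d=D]
3: R B2 -> L2 miss  d=-]
4: W B5 -> L1 hit  d=D]
5: W B2 -> L2 hit  d=D]
6: R B4 -> L0 miss  d=-]
7: R B1 -> L1 miss wb->B5  d=-]
8: R B1 -> L1 hit  d=-]
9: W B6 -> L2 miss wb->B2  d=D]
10: R B1 -> L1 hit  d=-]
11: R B7 -> L3 miss  d=-]
12: W B7 -> L3 hit  d=D]
13: R B7 -> L3 hit  d=D]
14: W B5 -> L1 miss  d=D]

WB = [5, 2]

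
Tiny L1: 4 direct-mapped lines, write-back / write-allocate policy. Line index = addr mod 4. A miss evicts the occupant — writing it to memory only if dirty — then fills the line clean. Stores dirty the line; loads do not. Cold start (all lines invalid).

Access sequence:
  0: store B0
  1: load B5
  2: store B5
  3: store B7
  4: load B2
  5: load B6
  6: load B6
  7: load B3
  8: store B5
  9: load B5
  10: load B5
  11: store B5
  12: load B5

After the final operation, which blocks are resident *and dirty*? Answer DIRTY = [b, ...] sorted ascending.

DIRTY = [0, 5]

  0 | W B0 → L0 miss [D]
  1 | R B5 → L1 miss [-]
  2 | W B5 → L1 hit [D]
  3 | W B7 → L3 miss [D]
  4 | R B2 → L2 miss [-]
  5 | R B6 → L2 miss [-]
  6 | R B6 → L2 hit [-]
  7 | R B3 → L3 miss wb→B7 [-]
  8 | W B5 → L1 hit [D]
  9 | R B5 → L1 hit [D]
  10 | R B5 → L1 hit [D]
  11 | W B5 → L1 hit [D]
  12 | R B5 → L1 hit [D]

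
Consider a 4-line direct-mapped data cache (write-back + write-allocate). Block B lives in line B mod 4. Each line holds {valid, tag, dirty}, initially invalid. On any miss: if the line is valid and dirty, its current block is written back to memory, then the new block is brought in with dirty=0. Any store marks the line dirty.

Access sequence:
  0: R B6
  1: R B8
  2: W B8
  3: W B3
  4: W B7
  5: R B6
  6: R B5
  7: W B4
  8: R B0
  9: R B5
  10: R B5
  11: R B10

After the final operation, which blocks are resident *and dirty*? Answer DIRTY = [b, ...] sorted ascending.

DIRTY = [7]

0: R B6 -> L2 miss  d=-]
1: R B8 -> L0 miss  d=-]
2: W B8 -> L0 hit  d=D]
3: W B3 -> L3 miss  d=D]
4: W B7 -> L3 miss wb->B3  d=D]
5: R B6 -> L2 hit  d=-]
6: R B5 -> L1 miss  d=-]
7: W B4 -> L0 miss wb->B8  d=D]
8: R B0 -> L0 miss wb->B4  d=-]
9: R B5 -> L1 hit  d=-]
10: R B5 -> L1 hit  d=-]
11: R B10 -> L2 miss  d=-]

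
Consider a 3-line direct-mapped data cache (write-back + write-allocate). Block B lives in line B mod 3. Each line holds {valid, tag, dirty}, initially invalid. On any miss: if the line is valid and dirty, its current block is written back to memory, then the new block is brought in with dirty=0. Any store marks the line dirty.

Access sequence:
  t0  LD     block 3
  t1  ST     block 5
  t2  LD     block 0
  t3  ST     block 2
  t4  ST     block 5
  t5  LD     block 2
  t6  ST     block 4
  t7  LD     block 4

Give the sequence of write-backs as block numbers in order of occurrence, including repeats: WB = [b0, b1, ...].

0: R B3 → L0 miss [-]
1: W B5 → L2 miss [D]
2: R B0 → L0 miss [-]
3: W B2 → L2 miss wb→B5 [D]
4: W B5 → L2 miss wb→B2 [D]
5: R B2 → L2 miss wb→B5 [-]
6: W B4 → L1 miss [D]
7: R B4 → L1 hit [D]

WB = [5, 2, 5]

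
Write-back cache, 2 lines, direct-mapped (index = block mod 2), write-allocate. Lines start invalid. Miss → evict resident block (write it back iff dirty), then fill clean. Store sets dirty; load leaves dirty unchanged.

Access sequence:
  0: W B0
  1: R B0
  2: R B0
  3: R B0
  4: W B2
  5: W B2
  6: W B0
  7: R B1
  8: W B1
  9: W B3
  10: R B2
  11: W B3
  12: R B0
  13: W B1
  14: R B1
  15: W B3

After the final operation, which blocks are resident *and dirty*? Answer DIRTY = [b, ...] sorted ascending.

0: W B0 → L0 miss [D]
1: R B0 → L0 hit [D]
2: R B0 → L0 hit [D]
3: R B0 → L0 hit [D]
4: W B2 → L0 miss wb→B0 [D]
5: W B2 → L0 hit [D]
6: W B0 → L0 miss wb→B2 [D]
7: R B1 → L1 miss [-]
8: W B1 → L1 hit [D]
9: W B3 → L1 miss wb→B1 [D]
10: R B2 → L0 miss wb→B0 [-]
11: W B3 → L1 hit [D]
12: R B0 → L0 miss [-]
13: W B1 → L1 miss wb→B3 [D]
14: R B1 → L1 hit [D]
15: W B3 → L1 miss wb→B1 [D]

DIRTY = [3]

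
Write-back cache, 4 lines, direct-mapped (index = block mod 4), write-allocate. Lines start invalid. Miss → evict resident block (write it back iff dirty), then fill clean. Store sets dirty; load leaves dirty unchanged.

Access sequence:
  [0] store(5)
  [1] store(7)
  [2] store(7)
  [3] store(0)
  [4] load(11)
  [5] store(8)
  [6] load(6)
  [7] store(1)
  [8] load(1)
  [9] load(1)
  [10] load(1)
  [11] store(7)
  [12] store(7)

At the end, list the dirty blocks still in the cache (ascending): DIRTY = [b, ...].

DIRTY = [1, 7, 8]

  0 | W B5 → L1 miss [D]
  1 | W B7 → L3 miss [D]
  2 | W B7 → L3 hit [D]
  3 | W B0 → L0 miss [D]
  4 | R B11 → L3 miss wb→B7 [-]
  5 | W B8 → L0 miss wb→B0 [D]
  6 | R B6 → L2 miss [-]
  7 | W B1 → L1 miss wb→B5 [D]
  8 | R B1 → L1 hit [D]
  9 | R B1 → L1 hit [D]
  10 | R B1 → L1 hit [D]
  11 | W B7 → L3 miss [D]
  12 | W B7 → L3 hit [D]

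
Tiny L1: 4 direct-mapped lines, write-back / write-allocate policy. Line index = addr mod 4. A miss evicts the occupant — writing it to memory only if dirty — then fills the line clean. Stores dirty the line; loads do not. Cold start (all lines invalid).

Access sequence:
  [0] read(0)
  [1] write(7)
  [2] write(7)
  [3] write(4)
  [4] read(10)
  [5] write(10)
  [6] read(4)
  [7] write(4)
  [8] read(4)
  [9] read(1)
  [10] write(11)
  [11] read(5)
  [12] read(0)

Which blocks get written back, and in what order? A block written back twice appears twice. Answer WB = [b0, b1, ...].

WB = [7, 4]

0: R B0 -> L0 miss  d=-]
1: W B7 -> L3 miss  d=D]
2: W B7 -> L3 hit  d=D]
3: W B4 -> L0 miss  d=D]
4: R B10 -> L2 miss  d=-]
5: W B10 -> L2 hit  d=D]
6: R B4 -> L0 hit  d=D]
7: W B4 -> L0 hit  d=D]
8: R B4 -> L0 hit  d=D]
9: R B1 -> L1 miss  d=-]
10: W B11 -> L3 miss wb->B7  d=D]
11: R B5 -> L1 miss  d=-]
12: R B0 -> L0 miss wb->B4  d=-]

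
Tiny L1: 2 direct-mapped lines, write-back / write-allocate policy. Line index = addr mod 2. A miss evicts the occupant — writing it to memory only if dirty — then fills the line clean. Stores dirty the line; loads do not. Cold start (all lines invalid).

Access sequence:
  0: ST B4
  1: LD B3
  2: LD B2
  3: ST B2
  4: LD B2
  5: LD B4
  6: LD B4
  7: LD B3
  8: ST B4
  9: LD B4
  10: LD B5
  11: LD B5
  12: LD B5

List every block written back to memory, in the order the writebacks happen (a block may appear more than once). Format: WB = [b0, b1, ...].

0: W B4 → L0 miss [D]
1: R B3 → L1 miss [-]
2: R B2 → L0 miss wb→B4 [-]
3: W B2 → L0 hit [D]
4: R B2 → L0 hit [D]
5: R B4 → L0 miss wb→B2 [-]
6: R B4 → L0 hit [-]
7: R B3 → L1 hit [-]
8: W B4 → L0 hit [D]
9: R B4 → L0 hit [D]
10: R B5 → L1 miss [-]
11: R B5 → L1 hit [-]
12: R B5 → L1 hit [-]

WB = [4, 2]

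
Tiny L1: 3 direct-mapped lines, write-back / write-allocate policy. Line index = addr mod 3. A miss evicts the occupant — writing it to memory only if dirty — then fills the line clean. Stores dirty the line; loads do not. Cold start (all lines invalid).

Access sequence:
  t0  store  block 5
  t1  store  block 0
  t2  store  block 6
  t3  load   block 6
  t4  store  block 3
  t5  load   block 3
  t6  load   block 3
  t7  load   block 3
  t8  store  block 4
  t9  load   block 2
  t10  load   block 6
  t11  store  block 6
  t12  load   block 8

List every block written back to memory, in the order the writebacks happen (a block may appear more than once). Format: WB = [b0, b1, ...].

0: W B5 -> L2 miss  d=D]
1: W B0 -> L0 miss  d=D]
2: W B6 -> L0 miss wb->B0  d=D]
3: R B6 -> L0 hit  d=D]
4: W B3 -> L0 miss wb->B6  d=D]
5: R B3 -> L0 hit  d=D]
6: R B3 -> L0 hit  d=D]
7: R B3 -> L0 hit  d=D]
8: W B4 -> L1 miss  d=D]
9: R B2 -> L2 miss wb->B5  d=-]
10: R B6 -> L0 miss wb->B3  d=-]
11: W B6 -> L0 hit  d=D]
12: R B8 -> L2 miss  d=-]

WB = [0, 6, 5, 3]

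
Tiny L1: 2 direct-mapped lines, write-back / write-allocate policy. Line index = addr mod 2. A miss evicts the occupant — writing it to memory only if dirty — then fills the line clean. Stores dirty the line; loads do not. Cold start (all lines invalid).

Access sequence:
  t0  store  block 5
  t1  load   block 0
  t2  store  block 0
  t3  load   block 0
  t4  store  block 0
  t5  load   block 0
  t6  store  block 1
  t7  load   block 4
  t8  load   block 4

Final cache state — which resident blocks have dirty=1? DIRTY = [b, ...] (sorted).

DIRTY = [1]

0: W B5 -> L1 miss  d=D]
1: R B0 -> L0 miss  d=-]
2: W B0 -> L0 hit  d=D]
3: R B0 -> L0 hit  d=D]
4: W B0 -> L0 hit  d=D]
5: R B0 -> L0 hit  d=D]
6: W B1 -> L1 miss wb->B5  d=D]
7: R B4 -> L0 miss wb->B0  d=-]
8: R B4 -> L0 hit  d=-]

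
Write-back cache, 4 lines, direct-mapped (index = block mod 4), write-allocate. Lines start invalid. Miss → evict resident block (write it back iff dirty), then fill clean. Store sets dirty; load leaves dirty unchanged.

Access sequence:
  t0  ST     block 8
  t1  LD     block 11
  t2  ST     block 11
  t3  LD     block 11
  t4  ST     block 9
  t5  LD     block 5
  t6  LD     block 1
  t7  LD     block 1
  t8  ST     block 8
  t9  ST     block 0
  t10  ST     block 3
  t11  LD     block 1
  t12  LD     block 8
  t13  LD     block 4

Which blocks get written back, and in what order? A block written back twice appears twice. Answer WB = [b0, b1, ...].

0: W B8 -> L0 miss  d=D]
1: R B11 -> L3 miss  d=-]
2: W B11 -> L3 hit  d=D]
3: R B11 -> L3 hit  d=D]
4: W B9 -> L1 miss  d=D]
5: R B5 -> L1 miss wb->B9  d=-]
6: R B1 -> L1 miss  d=-]
7: R B1 -> L1 hit  d=-]
8: W B8 -> L0 hit  d=D]
9: W B0 -> L0 miss wb->B8  d=D]
10: W B3 -> L3 miss wb->B11  d=D]
11: R B1 -> L1 hit  d=-]
12: R B8 -> L0 miss wb->B0  d=-]
13: R B4 -> L0 miss  d=-]

WB = [9, 8, 11, 0]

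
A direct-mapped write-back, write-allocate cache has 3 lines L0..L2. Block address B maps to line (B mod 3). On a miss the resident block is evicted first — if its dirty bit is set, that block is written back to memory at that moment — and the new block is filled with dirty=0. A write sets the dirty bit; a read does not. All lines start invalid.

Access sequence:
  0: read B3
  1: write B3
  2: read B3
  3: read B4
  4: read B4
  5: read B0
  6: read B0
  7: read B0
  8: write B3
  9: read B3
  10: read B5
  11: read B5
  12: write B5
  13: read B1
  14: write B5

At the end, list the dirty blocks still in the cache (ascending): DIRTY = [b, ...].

0: R B3 → L0 miss [-]
1: W B3 → L0 hit [D]
2: R B3 → L0 hit [D]
3: R B4 → L1 miss [-]
4: R B4 → L1 hit [-]
5: R B0 → L0 miss wb→B3 [-]
6: R B0 → L0 hit [-]
7: R B0 → L0 hit [-]
8: W B3 → L0 miss [D]
9: R B3 → L0 hit [D]
10: R B5 → L2 miss [-]
11: R B5 → L2 hit [-]
12: W B5 → L2 hit [D]
13: R B1 → L1 miss [-]
14: W B5 → L2 hit [D]

DIRTY = [3, 5]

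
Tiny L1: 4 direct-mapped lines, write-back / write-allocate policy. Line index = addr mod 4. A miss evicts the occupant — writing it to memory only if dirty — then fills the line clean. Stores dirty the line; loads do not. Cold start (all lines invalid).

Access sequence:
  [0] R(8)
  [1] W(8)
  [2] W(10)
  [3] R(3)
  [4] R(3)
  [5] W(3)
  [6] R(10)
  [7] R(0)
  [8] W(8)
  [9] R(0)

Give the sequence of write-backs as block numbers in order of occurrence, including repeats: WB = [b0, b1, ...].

WB = [8, 8]

0: R B8 -> L0 miss  d=-]
1: W B8 -> L0 hit  d=D]
2: W B10 -> L2 miss  d=D]
3: R B3 -> L3 miss  d=-]
4: R B3 -> L3 hit  d=-]
5: W B3 -> L3 hit  d=D]
6: R B10 -> L2 hit  d=D]
7: R B0 -> L0 miss wb->B8  d=-]
8: W B8 -> L0 miss  d=D]
9: R B0 -> L0 miss wb->B8  d=-]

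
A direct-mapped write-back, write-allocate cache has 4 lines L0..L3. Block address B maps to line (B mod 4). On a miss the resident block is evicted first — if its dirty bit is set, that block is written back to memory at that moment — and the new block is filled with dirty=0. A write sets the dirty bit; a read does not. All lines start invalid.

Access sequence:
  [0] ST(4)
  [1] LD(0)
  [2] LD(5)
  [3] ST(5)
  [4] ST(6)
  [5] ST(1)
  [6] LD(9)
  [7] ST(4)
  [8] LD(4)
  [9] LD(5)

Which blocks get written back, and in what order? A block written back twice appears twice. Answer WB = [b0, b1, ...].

WB = [4, 5, 1]

  0 | W B4 → L0 miss [D]
  1 | R B0 → L0 miss wb→B4 [-]
  2 | R B5 → L1 miss [-]
  3 | W B5 → L1 hit [D]
  4 | W B6 → L2 miss [D]
  5 | W B1 → L1 miss wb→B5 [D]
  6 | R B9 → L1 miss wb→B1 [-]
  7 | W B4 → L0 miss [D]
  8 | R B4 → L0 hit [D]
  9 | R B5 → L1 miss [-]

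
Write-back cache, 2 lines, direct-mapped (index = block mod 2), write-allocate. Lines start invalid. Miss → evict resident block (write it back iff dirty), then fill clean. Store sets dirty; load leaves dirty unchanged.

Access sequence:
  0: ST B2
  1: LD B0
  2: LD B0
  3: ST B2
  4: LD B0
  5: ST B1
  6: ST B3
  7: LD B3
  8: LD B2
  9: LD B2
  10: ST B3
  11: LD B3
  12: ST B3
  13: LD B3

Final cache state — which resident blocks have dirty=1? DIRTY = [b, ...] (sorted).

  0 | W B2 → L0 miss [D]
  1 | R B0 → L0 miss wb→B2 [-]
  2 | R B0 → L0 hit [-]
  3 | W B2 → L0 miss [D]
  4 | R B0 → L0 miss wb→B2 [-]
  5 | W B1 → L1 miss [D]
  6 | W B3 → L1 miss wb→B1 [D]
  7 | R B3 → L1 hit [D]
  8 | R B2 → L0 miss [-]
  9 | R B2 → L0 hit [-]
  10 | W B3 → L1 hit [D]
  11 | R B3 → L1 hit [D]
  12 | W B3 → L1 hit [D]
  13 | R B3 → L1 hit [D]

DIRTY = [3]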